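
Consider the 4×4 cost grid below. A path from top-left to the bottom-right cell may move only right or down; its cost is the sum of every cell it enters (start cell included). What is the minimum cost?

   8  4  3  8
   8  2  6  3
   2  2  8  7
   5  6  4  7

Cheapest: [0,0] → [0,1] → [1,1] → [2,1] → [3,1] → [3,2] → [3,3]
  8 + 4 + 2 + 2 + 6 + 4 + 7 = 33
For comparison, the top-then-right route costs 40.

33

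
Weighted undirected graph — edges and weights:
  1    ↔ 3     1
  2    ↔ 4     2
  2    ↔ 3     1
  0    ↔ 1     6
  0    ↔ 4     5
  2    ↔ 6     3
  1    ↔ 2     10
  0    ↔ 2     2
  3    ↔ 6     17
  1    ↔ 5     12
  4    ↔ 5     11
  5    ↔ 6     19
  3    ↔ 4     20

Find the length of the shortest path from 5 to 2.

Some routes from 5 to 2:
5 - 4 - 2: 11 + 2 = 13
5 - 1 - 0 - 2: 12 + 6 + 2 = 20
5 - 6 - 2: 19 + 3 = 22
5 - 4 - 0 - 2: 11 + 5 + 2 = 18
5 - 1 - 3 - 2: 12 + 1 + 1 = 14
5 - 1 - 2: 12 + 10 = 22
The minimum is 13.

13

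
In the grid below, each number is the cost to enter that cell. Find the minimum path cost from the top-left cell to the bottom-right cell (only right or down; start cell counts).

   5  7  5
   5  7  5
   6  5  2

23

One optimal route is (0,0) → (1,0) → (2,0) → (2,1) → (2,2).
Its cost is 5 + 5 + 6 + 5 + 2 = 23.
(Top row then right column would cost 24.)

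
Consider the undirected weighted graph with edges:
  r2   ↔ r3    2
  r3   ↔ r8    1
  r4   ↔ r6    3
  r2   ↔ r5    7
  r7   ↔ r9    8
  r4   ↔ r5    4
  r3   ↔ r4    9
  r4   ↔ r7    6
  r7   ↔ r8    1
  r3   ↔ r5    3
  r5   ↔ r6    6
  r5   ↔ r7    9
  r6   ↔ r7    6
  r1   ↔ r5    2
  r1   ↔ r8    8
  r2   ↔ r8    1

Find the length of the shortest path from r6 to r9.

14

Some routes from r6 to r9:
r6-r4-r7-r9: 3 + 6 + 8 = 17
r6-r5-r3-r8-r7-r9: 6 + 3 + 1 + 1 + 8 = 19
r6-r5-r3-r2-r8-r7-r9: 6 + 3 + 2 + 1 + 1 + 8 = 21
r6-r4-r5-r3-r8-r7-r9: 3 + 4 + 3 + 1 + 1 + 8 = 20
r6-r7-r9: 6 + 8 = 14
Best route has total 14.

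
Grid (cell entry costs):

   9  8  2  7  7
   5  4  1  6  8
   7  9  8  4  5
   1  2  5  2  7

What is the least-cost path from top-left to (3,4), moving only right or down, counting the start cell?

38

Take (0,0) -> (1,0) -> (1,1) -> (1,2) -> (1,3) -> (2,3) -> (3,3) -> (3,4) for a total of 9 + 5 + 4 + 1 + 6 + 4 + 2 + 7 = 38.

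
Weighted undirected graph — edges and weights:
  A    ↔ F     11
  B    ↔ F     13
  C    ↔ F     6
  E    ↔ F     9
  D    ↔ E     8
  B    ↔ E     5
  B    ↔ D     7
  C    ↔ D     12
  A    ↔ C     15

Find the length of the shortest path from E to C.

Comparing a few candidate routes:
E-B-F-C: 5 + 13 + 6 = 24
E-B-D-C: 5 + 7 + 12 = 24
E-D-C: 8 + 12 = 20
E-F-C: 9 + 6 = 15
Best route has total 15.

15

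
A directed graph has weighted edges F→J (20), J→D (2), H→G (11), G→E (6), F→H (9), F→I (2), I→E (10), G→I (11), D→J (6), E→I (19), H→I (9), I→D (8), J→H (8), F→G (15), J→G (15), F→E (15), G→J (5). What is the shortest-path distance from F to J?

16

A few of the F→J routes:
F - J: 20
F - H - I - D - J: 9 + 9 + 8 + 6 = 32
F - I - D - J: 2 + 8 + 6 = 16
F - G - J: 15 + 5 = 20
F - H - G - J: 9 + 11 + 5 = 25
Best route has total 16.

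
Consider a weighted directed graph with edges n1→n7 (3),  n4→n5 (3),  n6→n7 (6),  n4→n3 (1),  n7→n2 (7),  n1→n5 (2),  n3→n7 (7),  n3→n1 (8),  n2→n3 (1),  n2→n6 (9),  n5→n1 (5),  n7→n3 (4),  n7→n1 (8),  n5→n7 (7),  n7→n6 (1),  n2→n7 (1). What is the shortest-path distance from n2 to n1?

9

Paths from n2 to n1:
n2-n6-n7-n1: 9 + 6 + 8 = 23
n2-n7-n1: 1 + 8 = 9
n2-n7-n3-n1: 1 + 4 + 8 = 13
n2-n3-n7-n1: 1 + 7 + 8 = 16
n2-n6-n7-n3-n1: 9 + 6 + 4 + 8 = 27
n2-n3-n1: 1 + 8 = 9
The minimum is 9.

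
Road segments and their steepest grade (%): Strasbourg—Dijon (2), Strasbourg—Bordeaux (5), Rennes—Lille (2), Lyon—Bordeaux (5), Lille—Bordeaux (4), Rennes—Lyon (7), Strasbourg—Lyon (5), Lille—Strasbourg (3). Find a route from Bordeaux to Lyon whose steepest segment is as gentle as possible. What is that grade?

5

Checking several routes:
Bordeaux-Strasbourg-Lyon: max(5, 5) = 5
Bordeaux-Lille-Strasbourg-Lyon: max(4, 3, 5) = 5
Bordeaux-Lyon: max(5) = 5
Best route has worst link 5%.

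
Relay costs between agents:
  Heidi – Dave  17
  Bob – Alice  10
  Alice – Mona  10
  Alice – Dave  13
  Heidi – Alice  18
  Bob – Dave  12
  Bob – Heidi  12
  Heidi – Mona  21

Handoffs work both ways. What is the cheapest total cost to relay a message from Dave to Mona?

Checking several routes:
Dave-Alice-Mona: 13 + 10 = 23
Dave-Heidi-Mona: 17 + 21 = 38
Dave-Heidi-Alice-Mona: 17 + 18 + 10 = 45
Dave-Bob-Heidi-Mona: 12 + 12 + 21 = 45
Dave-Bob-Alice-Mona: 12 + 10 + 10 = 32
Shortest: 23.

23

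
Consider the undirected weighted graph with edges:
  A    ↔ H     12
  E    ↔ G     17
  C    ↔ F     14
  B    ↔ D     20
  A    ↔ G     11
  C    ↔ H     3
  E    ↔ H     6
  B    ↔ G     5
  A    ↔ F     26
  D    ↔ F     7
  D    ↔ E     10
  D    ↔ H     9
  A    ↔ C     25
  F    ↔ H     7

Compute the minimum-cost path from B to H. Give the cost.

28

Some routes from B to H:
B → D → H: 20 + 9 = 29
B → G → A → H: 5 + 11 + 12 = 28
B → G → E → H: 5 + 17 + 6 = 28
Shortest: 28.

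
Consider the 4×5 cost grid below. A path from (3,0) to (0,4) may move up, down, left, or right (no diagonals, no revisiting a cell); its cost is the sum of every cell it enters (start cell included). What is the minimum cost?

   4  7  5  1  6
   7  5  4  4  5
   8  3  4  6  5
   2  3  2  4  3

Take r3c0 → r3c1 → r3c2 → r2c2 → r1c2 → r1c3 → r0c3 → r0c4 for a total of 2 + 3 + 2 + 4 + 4 + 4 + 1 + 6 = 26.

26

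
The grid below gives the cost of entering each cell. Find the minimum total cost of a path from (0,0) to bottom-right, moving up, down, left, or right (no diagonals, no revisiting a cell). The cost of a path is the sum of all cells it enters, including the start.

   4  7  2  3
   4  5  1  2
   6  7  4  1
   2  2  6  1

One optimal route is (0,0) → (0,1) → (0,2) → (1,2) → (1,3) → (2,3) → (3,3).
Its cost is 4 + 7 + 2 + 1 + 2 + 1 + 1 = 18.

18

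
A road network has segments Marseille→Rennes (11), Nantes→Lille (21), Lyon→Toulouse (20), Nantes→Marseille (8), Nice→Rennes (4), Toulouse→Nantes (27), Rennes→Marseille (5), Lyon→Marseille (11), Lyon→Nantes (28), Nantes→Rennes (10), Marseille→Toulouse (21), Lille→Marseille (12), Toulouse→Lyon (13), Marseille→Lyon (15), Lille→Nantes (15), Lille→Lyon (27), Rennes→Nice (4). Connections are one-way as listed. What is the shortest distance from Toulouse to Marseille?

24

Comparing a few candidate routes:
Toulouse → Lyon → Marseille: 13 + 11 = 24
Toulouse → Nantes → Rennes → Marseille: 27 + 10 + 5 = 42
Toulouse → Nantes → Marseille: 27 + 8 = 35
Best route has total 24 km.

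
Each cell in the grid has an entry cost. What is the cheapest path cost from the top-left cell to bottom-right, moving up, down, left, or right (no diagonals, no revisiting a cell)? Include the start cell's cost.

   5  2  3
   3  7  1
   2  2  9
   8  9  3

23

Best path: [0,0] [0,1] [0,2] [1,2] [2,2] [3,2]
Cost: 5 + 2 + 3 + 1 + 9 + 3 = 23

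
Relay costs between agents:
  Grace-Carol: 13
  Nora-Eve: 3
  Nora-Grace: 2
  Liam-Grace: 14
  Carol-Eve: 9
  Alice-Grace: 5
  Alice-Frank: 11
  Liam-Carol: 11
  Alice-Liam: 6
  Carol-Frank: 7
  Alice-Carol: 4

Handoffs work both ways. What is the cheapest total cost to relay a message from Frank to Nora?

18

Some routes from Frank to Nora:
Frank→Alice→Carol→Grace→Nora: 11 + 4 + 13 + 2 = 30
Frank→Carol→Alice→Grace→Nora: 7 + 4 + 5 + 2 = 18
Frank→Carol→Eve→Nora: 7 + 9 + 3 = 19
Frank→Carol→Grace→Nora: 7 + 13 + 2 = 22
Frank→Alice→Carol→Eve→Nora: 11 + 4 + 9 + 3 = 27
Frank→Alice→Grace→Nora: 11 + 5 + 2 = 18
The minimum is 18.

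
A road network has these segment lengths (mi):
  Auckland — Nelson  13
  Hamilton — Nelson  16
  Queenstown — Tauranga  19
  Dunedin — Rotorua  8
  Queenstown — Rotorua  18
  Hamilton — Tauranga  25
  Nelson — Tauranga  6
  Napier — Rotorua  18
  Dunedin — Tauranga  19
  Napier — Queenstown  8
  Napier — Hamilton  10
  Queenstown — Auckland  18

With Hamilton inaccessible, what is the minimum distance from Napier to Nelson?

33

Comparing a few candidate routes:
Napier-Rotorua-Dunedin-Tauranga-Nelson: 18 + 8 + 19 + 6 = 51
Napier-Queenstown-Tauranga-Nelson: 8 + 19 + 6 = 33
Napier-Queenstown-Rotorua-Dunedin-Tauranga-Nelson: 8 + 18 + 8 + 19 + 6 = 59
Napier-Queenstown-Auckland-Nelson: 8 + 18 + 13 = 39
Shortest: 33 mi.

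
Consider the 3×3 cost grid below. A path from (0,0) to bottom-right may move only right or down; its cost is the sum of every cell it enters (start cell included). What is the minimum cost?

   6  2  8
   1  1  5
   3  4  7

Take r0c0 → r1c0 → r1c1 → r2c1 → r2c2 for a total of 6 + 1 + 1 + 4 + 7 = 19.
For comparison, the top-then-right route costs 28.

19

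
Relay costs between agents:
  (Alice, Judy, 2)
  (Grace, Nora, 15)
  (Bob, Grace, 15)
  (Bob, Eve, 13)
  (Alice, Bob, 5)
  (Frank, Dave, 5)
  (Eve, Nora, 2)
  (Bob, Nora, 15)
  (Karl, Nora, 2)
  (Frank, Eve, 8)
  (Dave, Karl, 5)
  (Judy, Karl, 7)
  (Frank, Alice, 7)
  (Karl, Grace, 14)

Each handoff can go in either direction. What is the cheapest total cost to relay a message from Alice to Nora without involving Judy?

17

A few of the Alice→Nora routes:
Alice → Frank → Eve → Nora: 7 + 8 + 2 = 17
Alice → Bob → Nora: 5 + 15 = 20
Alice → Frank → Dave → Karl → Nora: 7 + 5 + 5 + 2 = 19
Alice → Bob → Eve → Nora: 5 + 13 + 2 = 20
Shortest: 17.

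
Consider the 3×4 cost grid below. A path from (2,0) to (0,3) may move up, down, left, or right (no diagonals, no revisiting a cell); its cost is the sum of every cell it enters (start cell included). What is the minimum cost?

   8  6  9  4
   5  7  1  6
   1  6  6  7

24

Path (2,0) → (1,0) → (1,1) → (1,2) → (1,3) → (0,3): 1 + 5 + 7 + 1 + 6 + 4 = 24.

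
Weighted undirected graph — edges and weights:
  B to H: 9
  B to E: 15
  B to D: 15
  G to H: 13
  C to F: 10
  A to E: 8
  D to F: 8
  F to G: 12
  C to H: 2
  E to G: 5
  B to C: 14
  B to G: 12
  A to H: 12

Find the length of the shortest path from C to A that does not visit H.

A few of the C→A routes:
C→B→G→E→A: 14 + 12 + 5 + 8 = 39
C→B→E→A: 14 + 15 + 8 = 37
C→F→G→E→A: 10 + 12 + 5 + 8 = 35
Shortest: 35.

35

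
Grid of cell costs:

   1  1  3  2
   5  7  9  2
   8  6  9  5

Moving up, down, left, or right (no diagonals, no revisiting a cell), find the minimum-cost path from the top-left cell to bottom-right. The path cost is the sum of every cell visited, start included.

14

Path r0c0 r0c1 r0c2 r0c3 r1c3 r2c3: 1 + 1 + 3 + 2 + 2 + 5 = 14.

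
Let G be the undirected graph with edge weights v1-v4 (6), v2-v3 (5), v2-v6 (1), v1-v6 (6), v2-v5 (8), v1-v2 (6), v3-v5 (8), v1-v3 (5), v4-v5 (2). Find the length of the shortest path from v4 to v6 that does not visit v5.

12

Routes from v4 to v6 avoiding v5:
v4 - v1 - v6: 6 + 6 = 12
v4 - v1 - v3 - v2 - v6: 6 + 5 + 5 + 1 = 17
v4 - v1 - v2 - v6: 6 + 6 + 1 = 13
Best route has total 12.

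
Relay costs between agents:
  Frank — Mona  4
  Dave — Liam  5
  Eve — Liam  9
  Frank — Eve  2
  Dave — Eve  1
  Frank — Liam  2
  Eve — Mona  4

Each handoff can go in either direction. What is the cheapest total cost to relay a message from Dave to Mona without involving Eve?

Candidate routes:
Dave - Liam - Frank - Mona: 5 + 2 + 4 = 11
Shortest: 11.

11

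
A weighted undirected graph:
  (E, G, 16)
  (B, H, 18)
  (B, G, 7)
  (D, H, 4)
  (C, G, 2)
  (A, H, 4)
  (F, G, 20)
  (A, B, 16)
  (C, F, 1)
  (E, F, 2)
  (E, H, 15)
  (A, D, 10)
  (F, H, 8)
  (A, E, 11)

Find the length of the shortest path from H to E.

10

Some routes from H to E:
H - A - E: 4 + 11 = 15
H - E: 15
H - F - E: 8 + 2 = 10
Shortest: 10.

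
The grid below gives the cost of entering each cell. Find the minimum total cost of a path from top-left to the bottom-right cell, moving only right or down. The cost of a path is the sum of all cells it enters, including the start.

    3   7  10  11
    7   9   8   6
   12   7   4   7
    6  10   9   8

One optimal route is [0,0] → [0,1] → [1,1] → [2,1] → [2,2] → [2,3] → [3,3].
Its cost is 3 + 7 + 9 + 7 + 4 + 7 + 8 = 45.

45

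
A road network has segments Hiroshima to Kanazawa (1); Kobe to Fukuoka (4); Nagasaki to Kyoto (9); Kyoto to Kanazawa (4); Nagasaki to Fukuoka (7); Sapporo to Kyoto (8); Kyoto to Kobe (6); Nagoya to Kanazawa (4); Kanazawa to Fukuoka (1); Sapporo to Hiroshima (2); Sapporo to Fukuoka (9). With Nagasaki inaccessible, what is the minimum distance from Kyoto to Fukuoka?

5

Paths from Kyoto to Fukuoka avoiding Nagasaki:
Kyoto - Kanazawa - Hiroshima - Sapporo - Fukuoka: 4 + 1 + 2 + 9 = 16
Kyoto - Kobe - Fukuoka: 6 + 4 = 10
Kyoto - Sapporo - Hiroshima - Kanazawa - Fukuoka: 8 + 2 + 1 + 1 = 12
Kyoto - Sapporo - Fukuoka: 8 + 9 = 17
Kyoto - Kanazawa - Fukuoka: 4 + 1 = 5
The minimum is 5 km.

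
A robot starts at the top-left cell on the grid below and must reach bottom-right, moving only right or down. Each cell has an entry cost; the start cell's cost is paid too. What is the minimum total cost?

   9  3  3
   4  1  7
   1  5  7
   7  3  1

Take (0,0) (0,1) (1,1) (2,1) (3,1) (3,2) for a total of 9 + 3 + 1 + 5 + 3 + 1 = 22.

22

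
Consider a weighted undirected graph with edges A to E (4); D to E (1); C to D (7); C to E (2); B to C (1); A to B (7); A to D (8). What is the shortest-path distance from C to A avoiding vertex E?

8

Routes from C to A avoiding E:
C-B-A: 1 + 7 = 8
C-D-A: 7 + 8 = 15
Best route has total 8.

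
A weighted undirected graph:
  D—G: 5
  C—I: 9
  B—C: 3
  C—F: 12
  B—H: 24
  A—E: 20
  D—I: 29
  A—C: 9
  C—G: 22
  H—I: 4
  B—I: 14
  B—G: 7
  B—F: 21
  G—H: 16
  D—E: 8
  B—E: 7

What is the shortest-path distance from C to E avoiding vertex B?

Candidate routes:
C→I→D→E: 9 + 29 + 8 = 46
C→G→D→E: 22 + 5 + 8 = 35
C→A→E: 9 + 20 = 29
C→G→H→I→D→E: 22 + 16 + 4 + 29 + 8 = 79
C→I→H→G→D→E: 9 + 4 + 16 + 5 + 8 = 42
The minimum is 29.

29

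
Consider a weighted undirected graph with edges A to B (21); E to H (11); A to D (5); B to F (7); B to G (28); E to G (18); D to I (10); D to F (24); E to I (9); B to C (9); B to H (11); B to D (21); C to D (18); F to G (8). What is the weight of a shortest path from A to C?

A few of the A→C routes:
A-D-B-C: 5 + 21 + 9 = 35
A-D-C: 5 + 18 = 23
A-B-C: 21 + 9 = 30
Best route has total 23.

23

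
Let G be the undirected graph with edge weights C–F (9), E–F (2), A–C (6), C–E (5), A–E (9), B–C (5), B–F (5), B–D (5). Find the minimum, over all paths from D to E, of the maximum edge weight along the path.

Paths from D to E:
D→B→F→C→A→E: max(5, 5, 9, 6, 9) = 9
D→B→F→C→E: max(5, 5, 9, 5) = 9
D→B→C→F→E: max(5, 5, 9, 2) = 9
D→B→C→E: max(5, 5, 5) = 5
D→B→C→A→E: max(5, 5, 6, 9) = 9
D→B→F→E: max(5, 5, 2) = 5
Smallest bottleneck: 5.

5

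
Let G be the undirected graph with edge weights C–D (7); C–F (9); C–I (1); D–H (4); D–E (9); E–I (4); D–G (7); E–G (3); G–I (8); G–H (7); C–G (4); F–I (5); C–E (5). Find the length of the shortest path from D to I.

Comparing a few candidate routes:
D-C-I: 7 + 1 = 8
D-E-I: 9 + 4 = 13
D-G-E-I: 7 + 3 + 4 = 14
D-G-C-I: 7 + 4 + 1 = 12
Best route has total 8.

8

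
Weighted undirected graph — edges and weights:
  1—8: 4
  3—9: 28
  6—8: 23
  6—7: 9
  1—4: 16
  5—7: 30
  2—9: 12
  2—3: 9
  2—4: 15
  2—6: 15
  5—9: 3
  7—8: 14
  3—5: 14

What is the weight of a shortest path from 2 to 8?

A few of the 2→8 routes:
2 - 6 - 8: 15 + 23 = 38
2 - 4 - 1 - 8: 15 + 16 + 4 = 35
2 - 9 - 5 - 7 - 8: 12 + 3 + 30 + 14 = 59
2 - 6 - 7 - 8: 15 + 9 + 14 = 38
The minimum is 35.

35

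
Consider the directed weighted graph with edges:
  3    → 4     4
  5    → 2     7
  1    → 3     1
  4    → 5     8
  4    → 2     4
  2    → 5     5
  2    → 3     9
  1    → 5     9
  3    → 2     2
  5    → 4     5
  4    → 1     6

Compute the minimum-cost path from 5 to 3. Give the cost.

Candidate routes:
5 -> 4 -> 1 -> 3: 5 + 6 + 1 = 12
5 -> 2 -> 3: 7 + 9 = 16
5 -> 4 -> 2 -> 3: 5 + 4 + 9 = 18
The minimum is 12.

12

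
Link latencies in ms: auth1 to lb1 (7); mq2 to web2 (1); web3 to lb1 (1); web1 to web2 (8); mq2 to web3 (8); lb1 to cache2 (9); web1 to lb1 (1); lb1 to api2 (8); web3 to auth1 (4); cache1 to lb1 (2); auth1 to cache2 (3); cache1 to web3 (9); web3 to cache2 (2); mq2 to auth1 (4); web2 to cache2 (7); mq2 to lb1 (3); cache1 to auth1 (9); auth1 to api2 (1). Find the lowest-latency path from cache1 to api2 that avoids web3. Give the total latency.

Some routes from cache1 to api2 avoiding web3:
cache1→lb1→api2: 2 + 8 = 10
cache1→auth1→api2: 9 + 1 = 10
cache1→lb1→mq2→auth1→api2: 2 + 3 + 4 + 1 = 10
Shortest: 10 ms.

10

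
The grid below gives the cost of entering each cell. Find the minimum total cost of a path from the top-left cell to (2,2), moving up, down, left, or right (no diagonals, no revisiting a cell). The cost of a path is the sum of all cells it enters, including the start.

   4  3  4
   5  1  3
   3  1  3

Path (0,0)→(0,1)→(1,1)→(2,1)→(2,2): 4 + 3 + 1 + 1 + 3 = 12.

12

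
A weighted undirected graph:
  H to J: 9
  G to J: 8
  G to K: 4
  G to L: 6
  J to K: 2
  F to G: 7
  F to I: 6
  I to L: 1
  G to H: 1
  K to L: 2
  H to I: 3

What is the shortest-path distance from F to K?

Checking several routes:
F - G - K: 7 + 4 = 11
F - I - L - K: 6 + 1 + 2 = 9
F - G - H - I - L - K: 7 + 1 + 3 + 1 + 2 = 14
F - I - H - G - K: 6 + 3 + 1 + 4 = 14
Best route has total 9.

9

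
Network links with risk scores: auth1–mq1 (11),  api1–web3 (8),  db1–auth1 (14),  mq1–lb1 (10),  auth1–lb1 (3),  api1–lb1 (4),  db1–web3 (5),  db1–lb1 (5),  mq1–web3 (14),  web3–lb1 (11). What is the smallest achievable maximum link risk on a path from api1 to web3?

5

Checking several routes:
api1 → lb1 → db1 → web3: max(4, 5, 5) = 5
api1 → lb1 → auth1 → mq1 → web3: max(4, 3, 11, 14) = 14
api1 → web3: max(8) = 8
api1 → lb1 → web3: max(4, 11) = 11
Best route has worst link 5.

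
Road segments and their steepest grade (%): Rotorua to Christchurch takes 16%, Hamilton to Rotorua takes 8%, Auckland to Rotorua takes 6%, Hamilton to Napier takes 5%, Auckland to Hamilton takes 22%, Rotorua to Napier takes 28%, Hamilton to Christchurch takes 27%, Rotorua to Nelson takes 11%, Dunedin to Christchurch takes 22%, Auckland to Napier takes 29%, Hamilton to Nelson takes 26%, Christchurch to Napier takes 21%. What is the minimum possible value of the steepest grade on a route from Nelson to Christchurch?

16

Some routes from Nelson to Christchurch:
Nelson → Rotorua → Christchurch: max(11, 16) = 16
Nelson → Rotorua → Auckland → Hamilton → Napier → Christchurch: max(11, 6, 22, 5, 21) = 22
Nelson → Rotorua → Hamilton → Napier → Christchurch: max(11, 8, 5, 21) = 21
Nelson → Hamilton → Auckland → Rotorua → Christchurch: max(26, 22, 6, 16) = 26
Best route has worst link 16%.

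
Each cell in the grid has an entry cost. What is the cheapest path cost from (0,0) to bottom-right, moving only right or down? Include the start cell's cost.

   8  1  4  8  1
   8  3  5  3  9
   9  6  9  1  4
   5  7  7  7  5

Cheapest: r0c0 r0c1 r1c1 r1c2 r1c3 r2c3 r2c4 r3c4
  8 + 1 + 3 + 5 + 3 + 1 + 4 + 5 = 30
(Top row then right column would cost 40.)

30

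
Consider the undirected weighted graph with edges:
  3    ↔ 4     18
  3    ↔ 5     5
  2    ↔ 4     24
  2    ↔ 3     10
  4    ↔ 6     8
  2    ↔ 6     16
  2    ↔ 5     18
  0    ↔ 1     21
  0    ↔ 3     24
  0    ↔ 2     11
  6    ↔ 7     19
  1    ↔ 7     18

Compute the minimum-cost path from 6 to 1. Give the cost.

37

A few of the 6→1 routes:
6 → 2 → 0 → 1: 16 + 11 + 21 = 48
6 → 4 → 2 → 0 → 1: 8 + 24 + 11 + 21 = 64
6 → 7 → 1: 19 + 18 = 37
Best route has total 37.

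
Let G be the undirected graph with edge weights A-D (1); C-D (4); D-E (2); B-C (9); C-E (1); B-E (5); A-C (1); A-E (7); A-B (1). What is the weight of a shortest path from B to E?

Comparing a few candidate routes:
B→A→D→C→E: 1 + 1 + 4 + 1 = 7
B→A→D→E: 1 + 1 + 2 = 4
B→A→C→E: 1 + 1 + 1 = 3
B→E: 5
B→A→C→D→E: 1 + 1 + 4 + 2 = 8
Shortest: 3.

3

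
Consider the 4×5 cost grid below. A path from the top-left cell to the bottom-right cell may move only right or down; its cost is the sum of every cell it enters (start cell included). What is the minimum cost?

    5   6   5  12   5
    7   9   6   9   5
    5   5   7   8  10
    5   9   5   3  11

Best path: (0,0) → (0,1) → (0,2) → (1,2) → (2,2) → (3,2) → (3,3) → (3,4)
Cost: 5 + 6 + 5 + 6 + 7 + 5 + 3 + 11 = 48

48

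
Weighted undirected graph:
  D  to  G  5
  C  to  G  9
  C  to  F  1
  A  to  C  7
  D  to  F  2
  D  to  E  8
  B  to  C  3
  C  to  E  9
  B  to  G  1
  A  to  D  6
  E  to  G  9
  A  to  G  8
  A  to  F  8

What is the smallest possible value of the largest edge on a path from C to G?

3

A few of the C→G routes:
C→F→D→G: max(1, 2, 5) = 5
C→A→D→G: max(7, 6, 5) = 7
C→F→D→A→G: max(1, 2, 6, 8) = 8
C→F→A→D→G: max(1, 8, 6, 5) = 8
C→B→G: max(3, 1) = 3
C→F→A→G: max(1, 8, 8) = 8
The minimum achievable maximum is 3.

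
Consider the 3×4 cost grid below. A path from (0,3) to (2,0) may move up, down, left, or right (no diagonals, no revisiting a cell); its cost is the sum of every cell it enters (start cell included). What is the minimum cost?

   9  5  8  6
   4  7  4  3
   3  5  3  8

24

Best path: r0c3 -> r1c3 -> r1c2 -> r2c2 -> r2c1 -> r2c0
Cost: 6 + 3 + 4 + 3 + 5 + 3 = 24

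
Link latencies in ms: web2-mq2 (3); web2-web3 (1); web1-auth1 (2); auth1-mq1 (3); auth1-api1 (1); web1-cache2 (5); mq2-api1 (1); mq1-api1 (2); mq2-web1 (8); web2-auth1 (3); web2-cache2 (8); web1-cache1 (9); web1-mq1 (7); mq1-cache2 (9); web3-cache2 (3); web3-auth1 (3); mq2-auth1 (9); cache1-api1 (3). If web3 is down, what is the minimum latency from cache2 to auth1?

Checking several routes:
cache2 -> mq1 -> api1 -> auth1: 9 + 2 + 1 = 12
cache2 -> web1 -> auth1: 5 + 2 = 7
cache2 -> web2 -> auth1: 8 + 3 = 11
cache2 -> mq1 -> auth1: 9 + 3 = 12
The minimum is 7 ms.

7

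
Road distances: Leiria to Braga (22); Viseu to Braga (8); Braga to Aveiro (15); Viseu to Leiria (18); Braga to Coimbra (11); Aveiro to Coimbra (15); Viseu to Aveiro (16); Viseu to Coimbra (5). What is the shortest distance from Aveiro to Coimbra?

Comparing a few candidate routes:
Aveiro -> Braga -> Viseu -> Coimbra: 15 + 8 + 5 = 28
Aveiro -> Viseu -> Coimbra: 16 + 5 = 21
Aveiro -> Braga -> Coimbra: 15 + 11 = 26
Aveiro -> Braga -> Leiria -> Viseu -> Coimbra: 15 + 22 + 18 + 5 = 60
Aveiro -> Viseu -> Braga -> Coimbra: 16 + 8 + 11 = 35
Aveiro -> Coimbra: 15
Shortest: 15.

15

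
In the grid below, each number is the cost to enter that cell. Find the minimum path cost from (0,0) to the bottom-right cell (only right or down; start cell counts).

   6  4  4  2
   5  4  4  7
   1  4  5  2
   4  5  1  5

Take (0,0) (1,0) (2,0) (2,1) (2,2) (3,2) (3,3) for a total of 6 + 5 + 1 + 4 + 5 + 1 + 5 = 27.
(Top row then right column would cost 30.)

27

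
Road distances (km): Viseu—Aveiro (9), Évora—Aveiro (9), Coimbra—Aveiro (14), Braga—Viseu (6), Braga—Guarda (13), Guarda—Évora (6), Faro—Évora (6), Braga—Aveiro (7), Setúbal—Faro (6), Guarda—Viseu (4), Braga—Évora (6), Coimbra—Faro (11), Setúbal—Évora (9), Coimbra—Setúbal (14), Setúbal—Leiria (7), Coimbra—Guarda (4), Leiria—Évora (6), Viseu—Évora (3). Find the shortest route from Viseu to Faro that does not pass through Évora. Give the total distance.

Checking several routes:
Viseu - Guarda - Coimbra - Faro: 4 + 4 + 11 = 19
Viseu - Aveiro - Coimbra - Faro: 9 + 14 + 11 = 34
Viseu - Braga - Aveiro - Coimbra - Faro: 6 + 7 + 14 + 11 = 38
Viseu - Guarda - Coimbra - Setúbal - Faro: 4 + 4 + 14 + 6 = 28
Viseu - Braga - Guarda - Coimbra - Setúbal - Faro: 6 + 13 + 4 + 14 + 6 = 43
Viseu - Braga - Guarda - Coimbra - Faro: 6 + 13 + 4 + 11 = 34
The minimum is 19 km.

19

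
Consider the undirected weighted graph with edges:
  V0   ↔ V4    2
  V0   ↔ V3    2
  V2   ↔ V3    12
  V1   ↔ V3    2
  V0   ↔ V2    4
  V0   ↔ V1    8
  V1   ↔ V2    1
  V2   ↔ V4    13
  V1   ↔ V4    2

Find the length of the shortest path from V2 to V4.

3

Some routes from V2 to V4:
V2 - V1 - V4: 1 + 2 = 3
V2 - V1 - V3 - V0 - V4: 1 + 2 + 2 + 2 = 7
V2 - V0 - V4: 4 + 2 = 6
Best route has total 3.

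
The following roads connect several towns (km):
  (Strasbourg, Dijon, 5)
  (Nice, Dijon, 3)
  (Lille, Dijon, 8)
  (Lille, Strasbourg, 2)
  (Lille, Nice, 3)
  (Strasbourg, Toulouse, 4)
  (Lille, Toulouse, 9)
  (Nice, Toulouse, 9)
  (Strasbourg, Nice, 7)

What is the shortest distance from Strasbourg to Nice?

A few of the Strasbourg→Nice routes:
Strasbourg - Lille - Dijon - Nice: 2 + 8 + 3 = 13
Strasbourg - Nice: 7
Strasbourg - Lille - Nice: 2 + 3 = 5
Strasbourg - Dijon - Nice: 5 + 3 = 8
Best route has total 5 km.

5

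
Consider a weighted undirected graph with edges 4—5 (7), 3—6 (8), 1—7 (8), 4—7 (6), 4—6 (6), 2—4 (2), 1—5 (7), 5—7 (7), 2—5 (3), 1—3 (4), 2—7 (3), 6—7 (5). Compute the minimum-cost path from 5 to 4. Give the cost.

5

Checking several routes:
5→2→7→4: 3 + 3 + 6 = 12
5→2→4: 3 + 2 = 5
5→4: 7
Shortest: 5.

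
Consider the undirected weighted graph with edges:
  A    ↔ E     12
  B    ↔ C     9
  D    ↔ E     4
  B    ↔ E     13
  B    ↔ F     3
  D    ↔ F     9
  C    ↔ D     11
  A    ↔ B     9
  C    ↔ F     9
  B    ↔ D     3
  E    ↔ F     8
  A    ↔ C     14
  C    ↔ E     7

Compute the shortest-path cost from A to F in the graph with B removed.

Some routes from A to F avoiding B:
A-E-C-F: 12 + 7 + 9 = 28
A-C-F: 14 + 9 = 23
A-E-D-F: 12 + 4 + 9 = 25
A-E-F: 12 + 8 = 20
The minimum is 20.

20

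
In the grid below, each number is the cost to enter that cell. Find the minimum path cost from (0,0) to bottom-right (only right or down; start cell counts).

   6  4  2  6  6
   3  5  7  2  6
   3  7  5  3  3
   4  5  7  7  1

27

Cheapest: r0c0 -> r0c1 -> r0c2 -> r0c3 -> r1c3 -> r2c3 -> r2c4 -> r3c4
  6 + 4 + 2 + 6 + 2 + 3 + 3 + 1 = 27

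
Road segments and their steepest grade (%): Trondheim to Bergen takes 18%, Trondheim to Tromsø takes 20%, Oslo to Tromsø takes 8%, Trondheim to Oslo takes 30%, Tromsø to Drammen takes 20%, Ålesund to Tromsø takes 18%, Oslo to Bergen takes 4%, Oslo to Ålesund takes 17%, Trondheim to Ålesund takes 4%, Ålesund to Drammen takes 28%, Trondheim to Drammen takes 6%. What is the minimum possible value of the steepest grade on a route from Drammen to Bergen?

17

Checking several routes:
Drammen→Tromsø→Oslo→Bergen: max(20, 8, 4) = 20
Drammen→Trondheim→Bergen: max(6, 18) = 18
Drammen→Trondheim→Ålesund→Oslo→Bergen: max(6, 4, 17, 4) = 17
Drammen→Tromsø→Oslo→Ålesund→Trondheim→Bergen: max(20, 8, 17, 4, 18) = 20
Drammen→Trondheim→Ålesund→Tromsø→Oslo→Bergen: max(6, 4, 18, 8, 4) = 18
The minimum achievable maximum is 17%.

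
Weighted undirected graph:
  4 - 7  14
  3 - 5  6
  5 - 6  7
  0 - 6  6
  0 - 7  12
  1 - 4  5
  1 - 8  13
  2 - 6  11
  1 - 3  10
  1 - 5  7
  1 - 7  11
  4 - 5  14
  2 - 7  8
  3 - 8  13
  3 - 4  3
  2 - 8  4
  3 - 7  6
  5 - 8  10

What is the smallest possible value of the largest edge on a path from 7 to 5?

Checking several routes:
7 -> 3 -> 4 -> 1 -> 5: max(6, 3, 5, 7) = 7
7 -> 3 -> 1 -> 5: max(6, 10, 7) = 10
7 -> 3 -> 5: max(6, 6) = 6
Best route has worst link 6.

6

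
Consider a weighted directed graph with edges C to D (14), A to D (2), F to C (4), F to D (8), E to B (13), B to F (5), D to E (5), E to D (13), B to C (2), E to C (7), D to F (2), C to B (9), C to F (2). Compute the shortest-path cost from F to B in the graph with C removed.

26

Candidate routes:
F→D→E→B: 8 + 5 + 13 = 26
The minimum is 26.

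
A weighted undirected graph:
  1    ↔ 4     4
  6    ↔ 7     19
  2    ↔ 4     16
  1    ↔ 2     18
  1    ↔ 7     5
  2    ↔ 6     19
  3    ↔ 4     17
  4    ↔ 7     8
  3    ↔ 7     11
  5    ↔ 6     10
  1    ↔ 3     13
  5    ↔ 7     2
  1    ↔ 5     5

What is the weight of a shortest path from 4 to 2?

16

Comparing a few candidate routes:
4-1-2: 4 + 18 = 22
4-2: 16
4-7-1-2: 8 + 5 + 18 = 31
The minimum is 16.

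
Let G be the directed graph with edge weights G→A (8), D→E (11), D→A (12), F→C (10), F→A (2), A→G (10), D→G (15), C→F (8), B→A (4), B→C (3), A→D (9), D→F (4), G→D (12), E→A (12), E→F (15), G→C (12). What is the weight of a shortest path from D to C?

Some routes from D to C:
D - F - A - G - C: 4 + 2 + 10 + 12 = 28
D - G - C: 15 + 12 = 27
D - F - C: 4 + 10 = 14
Shortest: 14.

14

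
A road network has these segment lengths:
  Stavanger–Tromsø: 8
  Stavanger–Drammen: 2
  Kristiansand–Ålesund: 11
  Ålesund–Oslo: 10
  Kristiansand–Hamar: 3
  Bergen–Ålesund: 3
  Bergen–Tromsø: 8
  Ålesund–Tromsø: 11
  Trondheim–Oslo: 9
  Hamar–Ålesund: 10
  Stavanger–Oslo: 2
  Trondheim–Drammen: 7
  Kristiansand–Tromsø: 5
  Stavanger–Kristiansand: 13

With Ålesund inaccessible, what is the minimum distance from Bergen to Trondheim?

Routes from Bergen to Trondheim avoiding Ålesund:
Bergen → Tromsø → Kristiansand → Stavanger → Oslo → Trondheim: 8 + 5 + 13 + 2 + 9 = 37
Bergen → Tromsø → Stavanger → Drammen → Trondheim: 8 + 8 + 2 + 7 = 25
Bergen → Tromsø → Stavanger → Oslo → Trondheim: 8 + 8 + 2 + 9 = 27
Bergen → Tromsø → Kristiansand → Stavanger → Drammen → Trondheim: 8 + 5 + 13 + 2 + 7 = 35
Shortest: 25.

25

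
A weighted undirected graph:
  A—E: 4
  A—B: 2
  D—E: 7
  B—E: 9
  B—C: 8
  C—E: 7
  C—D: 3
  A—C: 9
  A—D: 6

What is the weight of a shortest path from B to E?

6

Comparing a few candidate routes:
B → C → D → E: 8 + 3 + 7 = 18
B → E: 9
B → A → D → E: 2 + 6 + 7 = 15
B → A → E: 2 + 4 = 6
B → C → E: 8 + 7 = 15
Best route has total 6.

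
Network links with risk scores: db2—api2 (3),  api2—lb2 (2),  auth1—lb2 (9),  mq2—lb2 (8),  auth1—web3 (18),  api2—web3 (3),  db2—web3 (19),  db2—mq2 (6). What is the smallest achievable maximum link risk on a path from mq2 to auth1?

9

Some routes from mq2 to auth1:
mq2 -> lb2 -> api2 -> web3 -> auth1: max(8, 2, 3, 18) = 18
mq2 -> db2 -> api2 -> web3 -> auth1: max(6, 3, 3, 18) = 18
mq2 -> db2 -> web3 -> api2 -> lb2 -> auth1: max(6, 19, 3, 2, 9) = 19
mq2 -> lb2 -> auth1: max(8, 9) = 9
mq2 -> db2 -> web3 -> auth1: max(6, 19, 18) = 19
mq2 -> db2 -> api2 -> lb2 -> auth1: max(6, 3, 2, 9) = 9
Best route has worst link 9.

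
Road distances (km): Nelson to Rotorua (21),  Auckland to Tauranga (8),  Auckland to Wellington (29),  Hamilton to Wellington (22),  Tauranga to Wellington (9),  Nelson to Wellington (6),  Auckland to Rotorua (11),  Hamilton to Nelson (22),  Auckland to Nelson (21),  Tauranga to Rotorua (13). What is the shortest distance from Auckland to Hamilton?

Comparing a few candidate routes:
Auckland → Rotorua → Nelson → Hamilton: 11 + 21 + 22 = 54
Auckland → Nelson → Wellington → Hamilton: 21 + 6 + 22 = 49
Auckland → Tauranga → Wellington → Nelson → Hamilton: 8 + 9 + 6 + 22 = 45
Auckland → Nelson → Hamilton: 21 + 22 = 43
Auckland → Tauranga → Wellington → Hamilton: 8 + 9 + 22 = 39
Auckland → Wellington → Hamilton: 29 + 22 = 51
Best route has total 39 km.

39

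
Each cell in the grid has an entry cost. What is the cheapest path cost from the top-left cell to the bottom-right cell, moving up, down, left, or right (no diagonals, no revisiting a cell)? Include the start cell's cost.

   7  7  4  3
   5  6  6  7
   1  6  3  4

26

Best path: (0,0) (1,0) (2,0) (2,1) (2,2) (2,3)
Cost: 7 + 5 + 1 + 6 + 3 + 4 = 26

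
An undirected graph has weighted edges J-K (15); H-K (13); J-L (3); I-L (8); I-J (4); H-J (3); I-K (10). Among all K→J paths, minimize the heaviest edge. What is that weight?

10

Comparing a few candidate routes:
K-I-J: max(10, 4) = 10
K-I-L-J: max(10, 8, 3) = 10
K-H-J: max(13, 3) = 13
Smallest bottleneck: 10.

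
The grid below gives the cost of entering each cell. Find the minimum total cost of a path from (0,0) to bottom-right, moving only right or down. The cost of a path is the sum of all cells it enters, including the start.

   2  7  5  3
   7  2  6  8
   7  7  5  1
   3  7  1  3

Take (0,0) (0,1) (1,1) (1,2) (2,2) (2,3) (3,3) for a total of 2 + 7 + 2 + 6 + 5 + 1 + 3 = 26.
For comparison, the top-then-right route costs 29.

26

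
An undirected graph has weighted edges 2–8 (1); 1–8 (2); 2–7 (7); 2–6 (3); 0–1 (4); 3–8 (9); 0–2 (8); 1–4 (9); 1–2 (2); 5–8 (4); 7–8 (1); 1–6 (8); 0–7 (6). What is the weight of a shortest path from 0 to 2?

6

Some routes from 0 to 2:
0-2: 8
0-1-2: 4 + 2 = 6
0-7-8-1-2: 6 + 1 + 2 + 2 = 11
0-7-8-2: 6 + 1 + 1 = 8
0-1-8-2: 4 + 2 + 1 = 7
The minimum is 6.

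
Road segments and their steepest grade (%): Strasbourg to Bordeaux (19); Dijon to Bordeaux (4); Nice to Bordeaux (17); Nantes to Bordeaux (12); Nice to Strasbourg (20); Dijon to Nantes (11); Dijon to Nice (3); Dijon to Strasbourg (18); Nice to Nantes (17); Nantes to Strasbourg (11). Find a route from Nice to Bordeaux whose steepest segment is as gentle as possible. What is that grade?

4

Comparing a few candidate routes:
Nice - Dijon - Nantes - Bordeaux: max(3, 11, 12) = 12
Nice - Nantes - Bordeaux: max(17, 12) = 17
Nice - Dijon - Bordeaux: max(3, 4) = 4
The minimum achievable maximum is 4%.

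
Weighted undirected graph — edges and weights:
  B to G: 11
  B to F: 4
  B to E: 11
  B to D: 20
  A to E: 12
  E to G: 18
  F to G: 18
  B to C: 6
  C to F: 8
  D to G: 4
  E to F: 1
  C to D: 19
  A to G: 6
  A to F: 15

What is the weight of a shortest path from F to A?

13

Some routes from F to A:
F→A: 15
F→E→A: 1 + 12 = 13
F→B→G→A: 4 + 11 + 6 = 21
The minimum is 13.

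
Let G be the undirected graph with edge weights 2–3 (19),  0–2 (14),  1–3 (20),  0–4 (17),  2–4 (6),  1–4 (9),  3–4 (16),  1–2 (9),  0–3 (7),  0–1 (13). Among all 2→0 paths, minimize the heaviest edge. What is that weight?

A few of the 2→0 routes:
2-1-4-3-0: max(9, 9, 16, 7) = 16
2-1-0: max(9, 13) = 13
2-0: max(14) = 14
2-4-1-0: max(6, 9, 13) = 13
2-4-3-0: max(6, 16, 7) = 16
Smallest bottleneck: 13.

13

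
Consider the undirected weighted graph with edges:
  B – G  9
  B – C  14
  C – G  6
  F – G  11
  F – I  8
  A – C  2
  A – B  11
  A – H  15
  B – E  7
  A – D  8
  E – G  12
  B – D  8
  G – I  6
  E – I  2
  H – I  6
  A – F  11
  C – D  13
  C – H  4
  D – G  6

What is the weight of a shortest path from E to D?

14

Some routes from E to D:
E -> B -> G -> D: 7 + 9 + 6 = 22
E -> B -> D: 7 + 8 = 15
E -> G -> D: 12 + 6 = 18
E -> I -> G -> D: 2 + 6 + 6 = 14
Shortest: 14.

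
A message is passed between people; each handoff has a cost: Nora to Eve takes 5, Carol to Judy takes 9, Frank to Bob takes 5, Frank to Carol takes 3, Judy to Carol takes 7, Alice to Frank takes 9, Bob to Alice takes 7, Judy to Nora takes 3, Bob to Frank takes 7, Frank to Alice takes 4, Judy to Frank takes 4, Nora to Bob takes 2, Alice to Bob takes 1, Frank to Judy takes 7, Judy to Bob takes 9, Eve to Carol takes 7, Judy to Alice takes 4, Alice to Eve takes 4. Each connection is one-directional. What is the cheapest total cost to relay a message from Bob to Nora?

17

A few of the Bob→Nora routes:
Bob-Alice-Eve-Carol-Judy-Nora: 7 + 4 + 7 + 9 + 3 = 30
Bob-Alice-Frank-Judy-Nora: 7 + 9 + 7 + 3 = 26
Bob-Frank-Carol-Judy-Nora: 7 + 3 + 9 + 3 = 22
Bob-Frank-Judy-Nora: 7 + 7 + 3 = 17
Shortest: 17.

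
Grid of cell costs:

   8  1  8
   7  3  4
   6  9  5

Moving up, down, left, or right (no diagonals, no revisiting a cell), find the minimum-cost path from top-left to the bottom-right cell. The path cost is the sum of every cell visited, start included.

Best path: [0,0]→[0,1]→[1,1]→[1,2]→[2,2]
Cost: 8 + 1 + 3 + 4 + 5 = 21

21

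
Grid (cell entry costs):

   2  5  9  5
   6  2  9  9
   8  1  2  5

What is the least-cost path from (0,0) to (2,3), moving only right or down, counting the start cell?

Best path: r0c0 → r0c1 → r1c1 → r2c1 → r2c2 → r2c3
Cost: 2 + 5 + 2 + 1 + 2 + 5 = 17
For comparison, the top-then-right route costs 35.

17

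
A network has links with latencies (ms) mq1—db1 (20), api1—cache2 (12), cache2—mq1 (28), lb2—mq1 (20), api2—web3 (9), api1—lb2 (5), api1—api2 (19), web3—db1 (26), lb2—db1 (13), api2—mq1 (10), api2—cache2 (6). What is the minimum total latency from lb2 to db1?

A few of the lb2→db1 routes:
lb2-db1: 13
lb2-api1-api2-mq1-db1: 5 + 19 + 10 + 20 = 54
lb2-api1-cache2-api2-mq1-db1: 5 + 12 + 6 + 10 + 20 = 53
lb2-mq1-db1: 20 + 20 = 40
Shortest: 13 ms.

13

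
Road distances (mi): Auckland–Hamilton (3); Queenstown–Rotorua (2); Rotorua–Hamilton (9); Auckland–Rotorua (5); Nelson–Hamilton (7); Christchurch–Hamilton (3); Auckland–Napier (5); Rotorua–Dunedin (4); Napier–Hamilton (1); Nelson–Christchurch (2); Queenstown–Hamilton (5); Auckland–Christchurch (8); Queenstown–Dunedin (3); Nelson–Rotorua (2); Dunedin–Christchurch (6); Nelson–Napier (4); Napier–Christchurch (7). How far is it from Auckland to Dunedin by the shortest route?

9

Some routes from Auckland to Dunedin:
Auckland → Hamilton → Queenstown → Dunedin: 3 + 5 + 3 = 11
Auckland → Rotorua → Queenstown → Dunedin: 5 + 2 + 3 = 10
Auckland → Hamilton → Christchurch → Dunedin: 3 + 3 + 6 = 12
Auckland → Rotorua → Dunedin: 5 + 4 = 9
The minimum is 9 mi.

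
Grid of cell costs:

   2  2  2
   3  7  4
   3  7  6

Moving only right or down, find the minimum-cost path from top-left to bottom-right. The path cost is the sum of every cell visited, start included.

Take (0,0) → (0,1) → (0,2) → (1,2) → (2,2) for a total of 2 + 2 + 2 + 4 + 6 = 16.

16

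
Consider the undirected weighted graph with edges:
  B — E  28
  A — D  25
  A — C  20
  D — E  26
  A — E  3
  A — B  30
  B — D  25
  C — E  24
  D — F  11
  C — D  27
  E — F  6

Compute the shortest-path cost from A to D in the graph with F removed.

25

Checking several routes:
A -> E -> C -> D: 3 + 24 + 27 = 54
A -> E -> D: 3 + 26 = 29
A -> D: 25
A -> C -> D: 20 + 27 = 47
Best route has total 25.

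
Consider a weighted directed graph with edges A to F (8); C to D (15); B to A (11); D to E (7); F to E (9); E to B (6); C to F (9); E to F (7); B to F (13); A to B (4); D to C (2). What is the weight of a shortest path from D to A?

Routes from D to A:
D → C → F → E → B → A: 2 + 9 + 9 + 6 + 11 = 37
D → E → B → A: 7 + 6 + 11 = 24
The minimum is 24.

24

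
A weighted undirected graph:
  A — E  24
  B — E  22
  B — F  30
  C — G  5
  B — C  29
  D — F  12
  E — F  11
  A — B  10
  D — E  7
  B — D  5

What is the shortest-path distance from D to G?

39

A few of the D→G routes:
D - F - B - C - G: 12 + 30 + 29 + 5 = 76
D - E - A - B - C - G: 7 + 24 + 10 + 29 + 5 = 75
D - B - C - G: 5 + 29 + 5 = 39
D - E - B - C - G: 7 + 22 + 29 + 5 = 63
D - F - E - B - C - G: 12 + 11 + 22 + 29 + 5 = 79
Best route has total 39.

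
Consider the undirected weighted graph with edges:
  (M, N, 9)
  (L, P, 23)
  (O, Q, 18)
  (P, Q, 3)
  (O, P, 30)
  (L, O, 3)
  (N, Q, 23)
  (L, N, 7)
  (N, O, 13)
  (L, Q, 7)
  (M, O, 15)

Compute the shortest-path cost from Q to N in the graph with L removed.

23

Candidate routes:
Q→O→N: 18 + 13 = 31
Q→P→O→M→N: 3 + 30 + 15 + 9 = 57
Q→O→M→N: 18 + 15 + 9 = 42
Q→P→O→N: 3 + 30 + 13 = 46
Q→N: 23
Best route has total 23.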